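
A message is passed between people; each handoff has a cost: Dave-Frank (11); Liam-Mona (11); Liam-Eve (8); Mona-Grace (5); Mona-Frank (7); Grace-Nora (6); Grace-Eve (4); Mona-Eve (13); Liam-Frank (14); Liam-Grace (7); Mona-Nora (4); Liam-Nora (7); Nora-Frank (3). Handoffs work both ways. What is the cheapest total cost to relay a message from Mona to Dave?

Some routes from Mona to Dave:
Mona - Frank - Dave: 7 + 11 = 18
Mona - Nora - Frank - Dave: 4 + 3 + 11 = 18
Mona - Grace - Nora - Frank - Dave: 5 + 6 + 3 + 11 = 25
Mona - Liam - Nora - Frank - Dave: 11 + 7 + 3 + 11 = 32
The minimum is 18.

18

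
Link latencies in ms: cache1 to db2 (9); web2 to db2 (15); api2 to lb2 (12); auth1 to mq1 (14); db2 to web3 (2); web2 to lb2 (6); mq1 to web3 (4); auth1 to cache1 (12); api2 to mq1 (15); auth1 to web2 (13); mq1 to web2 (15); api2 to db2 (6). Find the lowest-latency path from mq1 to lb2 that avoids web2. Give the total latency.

24

Paths from mq1 to lb2 avoiding web2:
mq1 → web3 → db2 → api2 → lb2: 4 + 2 + 6 + 12 = 24
mq1 → api2 → lb2: 15 + 12 = 27
mq1 → auth1 → cache1 → db2 → api2 → lb2: 14 + 12 + 9 + 6 + 12 = 53
Shortest: 24 ms.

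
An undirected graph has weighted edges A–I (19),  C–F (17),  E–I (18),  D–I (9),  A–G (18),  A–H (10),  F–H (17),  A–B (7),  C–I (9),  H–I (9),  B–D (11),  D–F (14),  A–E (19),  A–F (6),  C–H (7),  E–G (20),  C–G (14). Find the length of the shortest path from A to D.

Some routes from A to D:
A→F→D: 6 + 14 = 20
A→B→D: 7 + 11 = 18
A→H→I→D: 10 + 9 + 9 = 28
A→I→D: 19 + 9 = 28
A→H→C→I→D: 10 + 7 + 9 + 9 = 35
A→F→H→I→D: 6 + 17 + 9 + 9 = 41
Shortest: 18.

18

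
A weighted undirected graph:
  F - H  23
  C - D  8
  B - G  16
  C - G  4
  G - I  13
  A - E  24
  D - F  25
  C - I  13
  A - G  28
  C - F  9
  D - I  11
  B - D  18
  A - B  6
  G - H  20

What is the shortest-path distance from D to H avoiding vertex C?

Candidate routes:
D-F-H: 25 + 23 = 48
D-B-A-G-H: 18 + 6 + 28 + 20 = 72
D-I-G-H: 11 + 13 + 20 = 44
D-B-G-H: 18 + 16 + 20 = 54
The minimum is 44.

44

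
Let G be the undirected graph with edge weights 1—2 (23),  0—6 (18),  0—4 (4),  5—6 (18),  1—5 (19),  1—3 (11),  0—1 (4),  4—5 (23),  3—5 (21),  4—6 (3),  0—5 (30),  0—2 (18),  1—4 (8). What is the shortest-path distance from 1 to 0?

Some routes from 1 to 0:
1-0: 4
1-5-6-4-0: 19 + 18 + 3 + 4 = 44
1-5-4-0: 19 + 23 + 4 = 46
1-2-0: 23 + 18 = 41
1-4-0: 8 + 4 = 12
1-4-6-0: 8 + 3 + 18 = 29
Shortest: 4.

4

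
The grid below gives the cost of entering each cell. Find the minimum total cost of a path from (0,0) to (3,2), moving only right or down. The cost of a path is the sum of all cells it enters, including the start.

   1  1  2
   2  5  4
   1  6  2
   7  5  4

14

Cheapest: r0c0→r0c1→r0c2→r1c2→r2c2→r3c2
  1 + 1 + 2 + 4 + 2 + 4 = 14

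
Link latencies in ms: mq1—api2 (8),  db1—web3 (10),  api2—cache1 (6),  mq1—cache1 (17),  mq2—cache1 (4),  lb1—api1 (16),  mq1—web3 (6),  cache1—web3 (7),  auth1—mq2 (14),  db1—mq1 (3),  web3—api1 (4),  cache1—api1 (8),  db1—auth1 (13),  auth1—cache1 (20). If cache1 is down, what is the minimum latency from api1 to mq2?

Paths from api1 to mq2 avoiding cache1:
api1 - web3 - db1 - auth1 - mq2: 4 + 10 + 13 + 14 = 41
api1 - web3 - mq1 - db1 - auth1 - mq2: 4 + 6 + 3 + 13 + 14 = 40
Shortest: 40 ms.

40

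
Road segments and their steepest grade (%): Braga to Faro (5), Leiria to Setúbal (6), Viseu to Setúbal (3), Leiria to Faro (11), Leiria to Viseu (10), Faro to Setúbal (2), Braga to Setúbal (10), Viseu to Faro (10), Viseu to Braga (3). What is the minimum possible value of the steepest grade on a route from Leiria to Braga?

6

Checking several routes:
Leiria -> Setúbal -> Faro -> Braga: max(6, 2, 5) = 6
Leiria -> Setúbal -> Viseu -> Braga: max(6, 3, 3) = 6
Leiria -> Viseu -> Braga: max(10, 3) = 10
Leiria -> Viseu -> Faro -> Setúbal -> Braga: max(10, 10, 2, 10) = 10
Leiria -> Viseu -> Faro -> Braga: max(10, 10, 5) = 10
The minimum achievable maximum is 6%.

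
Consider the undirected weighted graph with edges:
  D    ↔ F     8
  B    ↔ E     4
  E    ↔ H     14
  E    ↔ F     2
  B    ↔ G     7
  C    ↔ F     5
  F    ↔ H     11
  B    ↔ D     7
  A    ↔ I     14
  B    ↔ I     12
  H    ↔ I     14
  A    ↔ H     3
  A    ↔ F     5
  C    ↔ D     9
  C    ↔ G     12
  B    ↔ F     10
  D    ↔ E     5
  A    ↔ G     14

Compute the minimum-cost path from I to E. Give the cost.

Checking several routes:
I → H → A → F → E: 14 + 3 + 5 + 2 = 24
I → A → F → E: 14 + 5 + 2 = 21
I → B → E: 12 + 4 = 16
Best route has total 16.

16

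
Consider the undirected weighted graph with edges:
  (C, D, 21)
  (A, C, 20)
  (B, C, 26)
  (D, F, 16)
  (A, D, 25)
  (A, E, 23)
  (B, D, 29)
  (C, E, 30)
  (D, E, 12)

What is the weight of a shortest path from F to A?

41

Comparing a few candidate routes:
F - D - C - A: 16 + 21 + 20 = 57
F - D - E - A: 16 + 12 + 23 = 51
F - D - A: 16 + 25 = 41
F - D - B - C - A: 16 + 29 + 26 + 20 = 91
F - D - C - E - A: 16 + 21 + 30 + 23 = 90
F - D - E - C - A: 16 + 12 + 30 + 20 = 78
Best route has total 41.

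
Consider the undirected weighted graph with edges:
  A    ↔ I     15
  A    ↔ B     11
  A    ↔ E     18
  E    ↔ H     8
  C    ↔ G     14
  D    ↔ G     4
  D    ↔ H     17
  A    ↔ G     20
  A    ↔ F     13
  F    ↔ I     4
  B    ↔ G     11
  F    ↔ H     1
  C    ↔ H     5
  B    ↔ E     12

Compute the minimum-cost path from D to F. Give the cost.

18

A few of the D→F routes:
D-G-C-H-F: 4 + 14 + 5 + 1 = 24
D-G-B-E-H-F: 4 + 11 + 12 + 8 + 1 = 36
D-H-F: 17 + 1 = 18
Shortest: 18.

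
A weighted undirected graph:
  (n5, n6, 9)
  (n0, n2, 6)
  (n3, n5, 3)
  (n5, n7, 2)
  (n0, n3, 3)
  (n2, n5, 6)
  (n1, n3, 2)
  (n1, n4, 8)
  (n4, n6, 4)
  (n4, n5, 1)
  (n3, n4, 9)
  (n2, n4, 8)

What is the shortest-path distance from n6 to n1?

Some routes from n6 to n1:
n6 - n4 - n3 - n1: 4 + 9 + 2 = 15
n6 - n5 - n4 - n1: 9 + 1 + 8 = 18
n6 - n4 - n1: 4 + 8 = 12
n6 - n4 - n5 - n3 - n1: 4 + 1 + 3 + 2 = 10
n6 - n5 - n3 - n1: 9 + 3 + 2 = 14
n6 - n5 - n4 - n3 - n1: 9 + 1 + 9 + 2 = 21
Shortest: 10.

10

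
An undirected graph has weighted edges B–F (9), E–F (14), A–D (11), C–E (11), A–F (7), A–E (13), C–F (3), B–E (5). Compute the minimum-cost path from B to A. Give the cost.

16

Paths from B to A:
B → E → C → F → A: 5 + 11 + 3 + 7 = 26
B → E → A: 5 + 13 = 18
B → F → A: 9 + 7 = 16
B → F → C → E → A: 9 + 3 + 11 + 13 = 36
B → F → E → A: 9 + 14 + 13 = 36
B → E → F → A: 5 + 14 + 7 = 26
Best route has total 16.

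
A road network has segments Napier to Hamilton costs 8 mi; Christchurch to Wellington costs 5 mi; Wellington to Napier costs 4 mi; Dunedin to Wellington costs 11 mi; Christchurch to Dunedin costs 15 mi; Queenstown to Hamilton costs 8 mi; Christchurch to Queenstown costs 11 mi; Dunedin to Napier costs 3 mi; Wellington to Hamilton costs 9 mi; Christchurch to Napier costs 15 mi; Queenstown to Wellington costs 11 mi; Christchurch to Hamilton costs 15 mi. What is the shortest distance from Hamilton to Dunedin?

11

Comparing a few candidate routes:
Hamilton -> Napier -> Wellington -> Dunedin: 8 + 4 + 11 = 23
Hamilton -> Napier -> Dunedin: 8 + 3 = 11
Hamilton -> Queenstown -> Wellington -> Napier -> Dunedin: 8 + 11 + 4 + 3 = 26
Hamilton -> Wellington -> Dunedin: 9 + 11 = 20
Hamilton -> Wellington -> Napier -> Dunedin: 9 + 4 + 3 = 16
The minimum is 11 mi.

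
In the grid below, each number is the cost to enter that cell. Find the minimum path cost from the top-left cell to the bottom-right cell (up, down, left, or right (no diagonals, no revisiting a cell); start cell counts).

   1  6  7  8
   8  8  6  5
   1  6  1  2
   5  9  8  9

Take (0,0)→(1,0)→(2,0)→(2,1)→(2,2)→(2,3)→(3,3) for a total of 1 + 8 + 1 + 6 + 1 + 2 + 9 = 28.

28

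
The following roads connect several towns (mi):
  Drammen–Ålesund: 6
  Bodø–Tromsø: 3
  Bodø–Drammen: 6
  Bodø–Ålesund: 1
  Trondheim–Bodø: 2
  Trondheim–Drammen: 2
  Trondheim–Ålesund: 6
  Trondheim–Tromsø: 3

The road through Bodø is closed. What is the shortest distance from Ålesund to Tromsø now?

Candidate routes:
Ålesund -> Drammen -> Trondheim -> Tromsø: 6 + 2 + 3 = 11
Ålesund -> Trondheim -> Tromsø: 6 + 3 = 9
Shortest: 9 mi.

9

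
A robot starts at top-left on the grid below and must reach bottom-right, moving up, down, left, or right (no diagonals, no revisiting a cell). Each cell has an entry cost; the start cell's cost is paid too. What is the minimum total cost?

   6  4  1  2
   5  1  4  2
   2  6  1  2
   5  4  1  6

23

Best path: [0,0] → [0,1] → [0,2] → [0,3] → [1,3] → [2,3] → [3,3]
Cost: 6 + 4 + 1 + 2 + 2 + 2 + 6 = 23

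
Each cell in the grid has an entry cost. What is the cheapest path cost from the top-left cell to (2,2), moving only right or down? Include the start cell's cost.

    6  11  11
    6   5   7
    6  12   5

Best path: r0c0 r1c0 r1c1 r1c2 r2c2
Cost: 6 + 6 + 5 + 7 + 5 = 29

29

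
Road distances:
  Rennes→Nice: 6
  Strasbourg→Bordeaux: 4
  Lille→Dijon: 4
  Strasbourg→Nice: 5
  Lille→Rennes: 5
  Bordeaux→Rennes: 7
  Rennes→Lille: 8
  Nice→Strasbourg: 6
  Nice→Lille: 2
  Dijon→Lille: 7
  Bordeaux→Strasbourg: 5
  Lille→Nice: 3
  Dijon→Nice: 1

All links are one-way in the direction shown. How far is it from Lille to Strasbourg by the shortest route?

Routes from Lille to Strasbourg:
Lille→Dijon→Nice→Strasbourg: 4 + 1 + 6 = 11
Lille→Nice→Strasbourg: 3 + 6 = 9
Lille→Rennes→Nice→Strasbourg: 5 + 6 + 6 = 17
Best route has total 9.

9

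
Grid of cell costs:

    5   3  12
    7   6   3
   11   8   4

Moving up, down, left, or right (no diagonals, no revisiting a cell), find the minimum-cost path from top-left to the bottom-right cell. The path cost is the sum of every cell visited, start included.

21

Cheapest: r0c0 -> r0c1 -> r1c1 -> r1c2 -> r2c2
  5 + 3 + 6 + 3 + 4 = 21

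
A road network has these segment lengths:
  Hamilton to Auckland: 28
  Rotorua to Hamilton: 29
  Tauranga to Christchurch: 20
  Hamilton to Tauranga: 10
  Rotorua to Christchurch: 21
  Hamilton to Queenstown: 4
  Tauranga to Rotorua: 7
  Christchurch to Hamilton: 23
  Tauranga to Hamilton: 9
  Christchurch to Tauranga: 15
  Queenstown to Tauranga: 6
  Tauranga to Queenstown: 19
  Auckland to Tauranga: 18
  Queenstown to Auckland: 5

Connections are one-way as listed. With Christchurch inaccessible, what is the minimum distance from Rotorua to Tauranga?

39

Checking several routes:
Rotorua-Hamilton-Tauranga: 29 + 10 = 39
Rotorua-Hamilton-Queenstown-Auckland-Tauranga: 29 + 4 + 5 + 18 = 56
Rotorua-Hamilton-Queenstown-Tauranga: 29 + 4 + 6 = 39
The minimum is 39.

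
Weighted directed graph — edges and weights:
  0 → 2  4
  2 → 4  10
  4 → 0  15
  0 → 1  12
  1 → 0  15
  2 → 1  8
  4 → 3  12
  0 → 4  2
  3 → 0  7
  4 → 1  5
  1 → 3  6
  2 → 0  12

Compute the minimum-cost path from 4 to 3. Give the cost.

11

Paths from 4 to 3:
4-3: 12
4-0-2-1-3: 15 + 4 + 8 + 6 = 33
4-0-1-3: 15 + 12 + 6 = 33
4-1-3: 5 + 6 = 11
The minimum is 11.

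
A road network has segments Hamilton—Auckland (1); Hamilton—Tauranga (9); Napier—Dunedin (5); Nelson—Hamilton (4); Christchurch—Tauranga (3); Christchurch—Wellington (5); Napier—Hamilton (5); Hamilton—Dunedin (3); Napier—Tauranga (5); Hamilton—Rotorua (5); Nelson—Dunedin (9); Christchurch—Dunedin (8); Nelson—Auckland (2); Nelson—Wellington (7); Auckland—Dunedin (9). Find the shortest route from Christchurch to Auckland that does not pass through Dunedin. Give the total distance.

13

A few of the Christchurch→Auckland routes:
Christchurch→Tauranga→Hamilton→Auckland: 3 + 9 + 1 = 13
Christchurch→Wellington→Nelson→Auckland: 5 + 7 + 2 = 14
Christchurch→Wellington→Nelson→Hamilton→Auckland: 5 + 7 + 4 + 1 = 17
Christchurch→Tauranga→Napier→Hamilton→Auckland: 3 + 5 + 5 + 1 = 14
Christchurch→Tauranga→Hamilton→Nelson→Auckland: 3 + 9 + 4 + 2 = 18
The minimum is 13 km.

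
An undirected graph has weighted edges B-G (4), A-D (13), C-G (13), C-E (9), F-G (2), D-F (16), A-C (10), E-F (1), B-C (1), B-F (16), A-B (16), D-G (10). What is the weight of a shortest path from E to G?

3

A few of the E→G routes:
E - C - B - G: 9 + 1 + 4 = 14
E - F - B - G: 1 + 16 + 4 = 21
E - F - D - G: 1 + 16 + 10 = 27
E - C - G: 9 + 13 = 22
E - C - B - F - G: 9 + 1 + 16 + 2 = 28
E - F - G: 1 + 2 = 3
Shortest: 3.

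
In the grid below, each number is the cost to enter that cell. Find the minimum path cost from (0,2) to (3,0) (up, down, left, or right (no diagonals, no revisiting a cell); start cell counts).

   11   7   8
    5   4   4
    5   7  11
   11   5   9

37

Take (0,2) → (1,2) → (1,1) → (1,0) → (2,0) → (3,0) for a total of 8 + 4 + 4 + 5 + 5 + 11 = 37.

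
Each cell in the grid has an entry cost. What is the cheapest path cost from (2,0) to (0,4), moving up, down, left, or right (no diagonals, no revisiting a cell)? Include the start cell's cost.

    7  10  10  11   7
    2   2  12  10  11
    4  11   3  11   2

Best path: [2,0] [1,0] [1,1] [0,1] [0,2] [0,3] [0,4]
Cost: 4 + 2 + 2 + 10 + 10 + 11 + 7 = 46

46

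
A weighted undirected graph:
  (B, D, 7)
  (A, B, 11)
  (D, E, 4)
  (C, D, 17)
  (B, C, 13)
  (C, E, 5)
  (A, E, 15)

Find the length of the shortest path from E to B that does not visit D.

18

Paths from E to B avoiding D:
E → C → B: 5 + 13 = 18
E → A → B: 15 + 11 = 26
The minimum is 18.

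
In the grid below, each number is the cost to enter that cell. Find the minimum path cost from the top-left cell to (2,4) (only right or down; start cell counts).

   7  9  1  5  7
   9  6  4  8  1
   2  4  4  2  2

Cheapest: (0,0) → (0,1) → (0,2) → (1,2) → (2,2) → (2,3) → (2,4)
  7 + 9 + 1 + 4 + 4 + 2 + 2 = 29

29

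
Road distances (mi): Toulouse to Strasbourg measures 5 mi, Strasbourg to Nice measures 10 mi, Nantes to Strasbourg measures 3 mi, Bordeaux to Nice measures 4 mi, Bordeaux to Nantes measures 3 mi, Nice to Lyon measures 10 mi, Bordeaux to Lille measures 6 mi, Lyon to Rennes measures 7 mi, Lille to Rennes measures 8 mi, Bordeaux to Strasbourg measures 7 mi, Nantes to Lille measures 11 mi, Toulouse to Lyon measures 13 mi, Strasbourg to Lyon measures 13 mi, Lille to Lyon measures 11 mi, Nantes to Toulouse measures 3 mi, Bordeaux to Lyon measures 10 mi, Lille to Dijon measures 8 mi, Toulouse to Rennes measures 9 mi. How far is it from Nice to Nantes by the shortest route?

7

A few of the Nice→Nantes routes:
Nice -> Bordeaux -> Nantes: 4 + 3 = 7
Nice -> Strasbourg -> Nantes: 10 + 3 = 13
Nice -> Strasbourg -> Toulouse -> Nantes: 10 + 5 + 3 = 18
Nice -> Bordeaux -> Strasbourg -> Nantes: 4 + 7 + 3 = 14
Best route has total 7 mi.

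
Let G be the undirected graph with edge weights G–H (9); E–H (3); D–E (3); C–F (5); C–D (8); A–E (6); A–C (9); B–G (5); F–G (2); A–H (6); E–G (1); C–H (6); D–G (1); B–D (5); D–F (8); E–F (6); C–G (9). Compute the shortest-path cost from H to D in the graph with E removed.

A few of the H→D routes:
H-G-D: 9 + 1 = 10
H-C-G-D: 6 + 9 + 1 = 16
H-C-F-G-D: 6 + 5 + 2 + 1 = 14
H-C-D: 6 + 8 = 14
Shortest: 10.

10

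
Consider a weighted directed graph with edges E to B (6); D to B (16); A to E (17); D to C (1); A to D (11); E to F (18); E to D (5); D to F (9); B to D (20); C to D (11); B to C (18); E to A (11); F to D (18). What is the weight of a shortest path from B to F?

29

Routes from B to F:
B-D-F: 20 + 9 = 29
B-C-D-F: 18 + 11 + 9 = 38
The minimum is 29.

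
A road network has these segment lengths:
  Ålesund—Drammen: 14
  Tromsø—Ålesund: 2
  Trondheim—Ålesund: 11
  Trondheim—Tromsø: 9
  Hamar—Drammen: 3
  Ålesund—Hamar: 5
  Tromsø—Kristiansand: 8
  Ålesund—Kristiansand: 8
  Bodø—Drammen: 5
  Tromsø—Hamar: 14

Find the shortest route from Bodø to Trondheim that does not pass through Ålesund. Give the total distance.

Candidate routes:
Bodø → Drammen → Hamar → Tromsø → Trondheim: 5 + 3 + 14 + 9 = 31
Best route has total 31.

31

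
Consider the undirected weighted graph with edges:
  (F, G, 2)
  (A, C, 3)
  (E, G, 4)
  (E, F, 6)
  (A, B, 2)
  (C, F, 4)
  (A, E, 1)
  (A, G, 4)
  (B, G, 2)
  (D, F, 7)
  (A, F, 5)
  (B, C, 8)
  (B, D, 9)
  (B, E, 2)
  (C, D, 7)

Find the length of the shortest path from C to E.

Comparing a few candidate routes:
C-F-G-E: 4 + 2 + 4 = 10
C-A-E: 3 + 1 = 4
C-A-B-E: 3 + 2 + 2 = 7
Best route has total 4.

4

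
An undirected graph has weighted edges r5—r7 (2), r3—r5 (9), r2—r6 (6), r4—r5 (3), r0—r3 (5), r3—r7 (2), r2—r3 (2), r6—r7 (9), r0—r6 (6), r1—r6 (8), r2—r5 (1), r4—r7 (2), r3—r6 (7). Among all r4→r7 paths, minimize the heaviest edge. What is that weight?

2

Some routes from r4 to r7:
r4 - r5 - r2 - r6 - r0 - r3 - r7: max(3, 1, 6, 6, 5, 2) = 6
r4 - r5 - r2 - r3 - r7: max(3, 1, 2, 2) = 3
r4 - r5 - r7: max(3, 2) = 3
r4 - r7: max(2) = 2
The minimum achievable maximum is 2.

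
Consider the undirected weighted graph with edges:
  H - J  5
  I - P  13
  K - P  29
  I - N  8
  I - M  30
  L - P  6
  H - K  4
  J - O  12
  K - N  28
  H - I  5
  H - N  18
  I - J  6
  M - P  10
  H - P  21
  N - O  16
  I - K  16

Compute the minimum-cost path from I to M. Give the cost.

Some routes from I to M:
I → M: 30
I → H → P → M: 5 + 21 + 10 = 36
I → H → K → P → M: 5 + 4 + 29 + 10 = 48
I → J → H → P → M: 6 + 5 + 21 + 10 = 42
I → P → M: 13 + 10 = 23
Shortest: 23.

23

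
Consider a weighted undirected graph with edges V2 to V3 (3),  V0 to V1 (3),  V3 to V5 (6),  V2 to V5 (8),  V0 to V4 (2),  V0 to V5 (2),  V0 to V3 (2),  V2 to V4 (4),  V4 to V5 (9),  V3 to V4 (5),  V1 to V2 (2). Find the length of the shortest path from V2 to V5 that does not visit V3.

Candidate routes:
V2 -> V1 -> V0 -> V5: 2 + 3 + 2 = 7
V2 -> V4 -> V0 -> V5: 4 + 2 + 2 = 8
V2 -> V4 -> V5: 4 + 9 = 13
V2 -> V5: 8
V2 -> V1 -> V0 -> V4 -> V5: 2 + 3 + 2 + 9 = 16
The minimum is 7.

7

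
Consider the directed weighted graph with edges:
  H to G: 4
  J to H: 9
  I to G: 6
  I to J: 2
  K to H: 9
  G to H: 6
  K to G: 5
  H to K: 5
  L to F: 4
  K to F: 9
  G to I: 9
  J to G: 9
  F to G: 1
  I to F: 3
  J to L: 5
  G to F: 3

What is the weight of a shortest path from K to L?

Candidate routes:
K→G→I→J→L: 5 + 9 + 2 + 5 = 21
K→F→G→I→J→L: 9 + 1 + 9 + 2 + 5 = 26
K→H→G→I→J→L: 9 + 4 + 9 + 2 + 5 = 29
The minimum is 21.

21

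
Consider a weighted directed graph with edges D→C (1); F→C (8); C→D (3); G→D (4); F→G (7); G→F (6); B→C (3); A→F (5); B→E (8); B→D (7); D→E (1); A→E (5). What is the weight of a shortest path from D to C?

Paths from D to C:
D-C: 1
Best route has total 1.

1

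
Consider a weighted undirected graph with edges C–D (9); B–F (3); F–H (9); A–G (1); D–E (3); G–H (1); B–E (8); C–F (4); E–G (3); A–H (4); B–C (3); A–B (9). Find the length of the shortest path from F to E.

Comparing a few candidate routes:
F -> H -> G -> E: 9 + 1 + 3 = 13
F -> C -> B -> E: 4 + 3 + 8 = 15
F -> B -> E: 3 + 8 = 11
F -> B -> A -> G -> E: 3 + 9 + 1 + 3 = 16
The minimum is 11.

11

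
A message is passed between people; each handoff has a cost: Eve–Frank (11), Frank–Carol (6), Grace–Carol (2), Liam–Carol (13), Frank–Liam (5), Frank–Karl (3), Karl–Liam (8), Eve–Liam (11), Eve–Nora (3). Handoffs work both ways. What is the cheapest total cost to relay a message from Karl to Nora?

17

Some routes from Karl to Nora:
Karl - Frank - Liam - Eve - Nora: 3 + 5 + 11 + 3 = 22
Karl - Frank - Eve - Nora: 3 + 11 + 3 = 17
Karl - Liam - Frank - Eve - Nora: 8 + 5 + 11 + 3 = 27
Karl - Frank - Carol - Liam - Eve - Nora: 3 + 6 + 13 + 11 + 3 = 36
Karl - Liam - Eve - Nora: 8 + 11 + 3 = 22
Best route has total 17.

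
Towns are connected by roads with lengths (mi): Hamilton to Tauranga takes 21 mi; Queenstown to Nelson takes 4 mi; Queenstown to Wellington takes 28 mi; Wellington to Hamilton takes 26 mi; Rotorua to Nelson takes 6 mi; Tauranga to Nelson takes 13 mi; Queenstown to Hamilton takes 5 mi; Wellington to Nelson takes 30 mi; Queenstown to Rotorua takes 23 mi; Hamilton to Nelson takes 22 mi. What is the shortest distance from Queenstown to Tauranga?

Checking several routes:
Queenstown→Wellington→Nelson→Tauranga: 28 + 30 + 13 = 71
Queenstown→Rotorua→Nelson→Tauranga: 23 + 6 + 13 = 42
Queenstown→Hamilton→Nelson→Tauranga: 5 + 22 + 13 = 40
Queenstown→Hamilton→Tauranga: 5 + 21 = 26
Queenstown→Nelson→Hamilton→Tauranga: 4 + 22 + 21 = 47
Queenstown→Nelson→Tauranga: 4 + 13 = 17
The minimum is 17 mi.

17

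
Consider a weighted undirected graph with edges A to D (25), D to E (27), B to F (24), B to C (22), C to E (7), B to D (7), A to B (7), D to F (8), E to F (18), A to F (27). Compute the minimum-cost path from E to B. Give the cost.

Some routes from E to B:
E - C - B: 7 + 22 = 29
E - D - B: 27 + 7 = 34
E - F - B: 18 + 24 = 42
E - F - D - B: 18 + 8 + 7 = 33
Best route has total 29.

29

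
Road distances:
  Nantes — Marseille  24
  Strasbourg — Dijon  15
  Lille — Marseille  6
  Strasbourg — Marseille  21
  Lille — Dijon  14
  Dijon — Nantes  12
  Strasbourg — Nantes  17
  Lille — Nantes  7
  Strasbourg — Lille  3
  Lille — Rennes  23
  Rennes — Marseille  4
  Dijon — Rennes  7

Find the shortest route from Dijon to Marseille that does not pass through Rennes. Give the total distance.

20

Some routes from Dijon to Marseille avoiding Rennes:
Dijon→Strasbourg→Lille→Marseille: 15 + 3 + 6 = 24
Dijon→Lille→Marseille: 14 + 6 = 20
Dijon→Nantes→Lille→Marseille: 12 + 7 + 6 = 25
Best route has total 20.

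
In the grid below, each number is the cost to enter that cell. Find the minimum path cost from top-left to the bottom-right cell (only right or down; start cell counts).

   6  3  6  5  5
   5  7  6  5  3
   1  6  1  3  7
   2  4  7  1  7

30

Take (0,0)→(1,0)→(2,0)→(2,1)→(2,2)→(2,3)→(3,3)→(3,4) for a total of 6 + 5 + 1 + 6 + 1 + 3 + 1 + 7 = 30.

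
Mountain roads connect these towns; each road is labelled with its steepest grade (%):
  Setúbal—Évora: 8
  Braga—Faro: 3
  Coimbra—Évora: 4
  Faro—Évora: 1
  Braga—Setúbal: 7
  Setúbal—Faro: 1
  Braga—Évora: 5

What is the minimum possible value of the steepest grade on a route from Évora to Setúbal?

A few of the Évora→Setúbal routes:
Évora -> Braga -> Setúbal: max(5, 7) = 7
Évora -> Faro -> Braga -> Setúbal: max(1, 3, 7) = 7
Évora -> Faro -> Setúbal: max(1, 1) = 1
Évora -> Braga -> Faro -> Setúbal: max(5, 3, 1) = 5
Best route has worst link 1%.

1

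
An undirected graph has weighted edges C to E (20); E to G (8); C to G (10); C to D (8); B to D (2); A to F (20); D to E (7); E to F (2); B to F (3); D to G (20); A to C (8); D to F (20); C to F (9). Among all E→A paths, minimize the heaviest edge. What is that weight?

8

Comparing a few candidate routes:
E-F-C-A: max(2, 9, 8) = 9
E-D-B-F-C-A: max(7, 2, 3, 9, 8) = 9
E-D-C-A: max(7, 8, 8) = 8
E-C-G-D-B-F-A: max(20, 10, 20, 2, 3, 20) = 20
E-F-B-D-C-A: max(2, 3, 2, 8, 8) = 8
E-G-C-A: max(8, 10, 8) = 10
The minimum achievable maximum is 8.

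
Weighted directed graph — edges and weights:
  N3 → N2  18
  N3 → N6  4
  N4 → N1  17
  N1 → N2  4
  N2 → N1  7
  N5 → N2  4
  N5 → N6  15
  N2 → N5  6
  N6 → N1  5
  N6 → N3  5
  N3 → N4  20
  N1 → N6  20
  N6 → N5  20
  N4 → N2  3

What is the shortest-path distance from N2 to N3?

26

Candidate routes:
N2 -> N1 -> N6 -> N3: 7 + 20 + 5 = 32
N2 -> N5 -> N6 -> N3: 6 + 15 + 5 = 26
Shortest: 26.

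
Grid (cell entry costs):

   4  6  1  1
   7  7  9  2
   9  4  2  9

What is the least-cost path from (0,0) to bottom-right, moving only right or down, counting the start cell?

Take (0,0) -> (0,1) -> (0,2) -> (0,3) -> (1,3) -> (2,3) for a total of 4 + 6 + 1 + 1 + 2 + 9 = 23.

23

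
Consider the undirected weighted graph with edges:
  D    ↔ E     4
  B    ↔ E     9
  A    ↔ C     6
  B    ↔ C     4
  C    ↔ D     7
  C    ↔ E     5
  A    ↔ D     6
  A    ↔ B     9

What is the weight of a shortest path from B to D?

Comparing a few candidate routes:
B → E → D: 9 + 4 = 13
B → C → D: 4 + 7 = 11
B → C → E → D: 4 + 5 + 4 = 13
B → A → D: 9 + 6 = 15
The minimum is 11.

11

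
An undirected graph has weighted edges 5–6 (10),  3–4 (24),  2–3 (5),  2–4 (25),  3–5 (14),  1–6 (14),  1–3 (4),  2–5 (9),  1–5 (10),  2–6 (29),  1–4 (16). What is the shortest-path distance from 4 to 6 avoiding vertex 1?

44

Comparing a few candidate routes:
4 - 2 - 5 - 6: 25 + 9 + 10 = 44
4 - 3 - 2 - 6: 24 + 5 + 29 = 58
4 - 3 - 5 - 6: 24 + 14 + 10 = 48
4 - 2 - 3 - 5 - 6: 25 + 5 + 14 + 10 = 54
4 - 3 - 2 - 5 - 6: 24 + 5 + 9 + 10 = 48
4 - 2 - 6: 25 + 29 = 54
The minimum is 44.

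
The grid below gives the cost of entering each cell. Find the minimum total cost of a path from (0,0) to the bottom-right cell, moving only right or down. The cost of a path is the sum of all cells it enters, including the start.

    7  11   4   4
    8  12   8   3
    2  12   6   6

One optimal route is r0c0 -> r0c1 -> r0c2 -> r0c3 -> r1c3 -> r2c3.
Its cost is 7 + 11 + 4 + 4 + 3 + 6 = 35.

35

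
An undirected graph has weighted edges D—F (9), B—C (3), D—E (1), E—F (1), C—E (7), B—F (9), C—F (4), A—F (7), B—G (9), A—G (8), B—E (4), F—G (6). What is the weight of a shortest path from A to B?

Comparing a few candidate routes:
A→G→B: 8 + 9 = 17
A→F→E→B: 7 + 1 + 4 = 12
A→F→C→B: 7 + 4 + 3 = 14
A→F→B: 7 + 9 = 16
Best route has total 12.

12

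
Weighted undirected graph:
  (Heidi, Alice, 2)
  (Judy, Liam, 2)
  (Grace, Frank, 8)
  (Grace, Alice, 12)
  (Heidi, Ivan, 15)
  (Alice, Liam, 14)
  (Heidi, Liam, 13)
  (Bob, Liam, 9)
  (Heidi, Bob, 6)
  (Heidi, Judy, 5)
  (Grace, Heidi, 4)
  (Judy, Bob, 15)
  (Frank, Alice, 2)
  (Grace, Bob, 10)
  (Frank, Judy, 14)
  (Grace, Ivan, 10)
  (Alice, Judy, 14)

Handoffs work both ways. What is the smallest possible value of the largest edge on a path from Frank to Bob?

6

A few of the Frank→Bob routes:
Frank→Alice→Heidi→Judy→Liam→Bob: max(2, 2, 5, 2, 9) = 9
Frank→Alice→Heidi→Bob: max(2, 2, 6) = 6
Frank→Grace→Heidi→Bob: max(8, 4, 6) = 8
The minimum achievable maximum is 6.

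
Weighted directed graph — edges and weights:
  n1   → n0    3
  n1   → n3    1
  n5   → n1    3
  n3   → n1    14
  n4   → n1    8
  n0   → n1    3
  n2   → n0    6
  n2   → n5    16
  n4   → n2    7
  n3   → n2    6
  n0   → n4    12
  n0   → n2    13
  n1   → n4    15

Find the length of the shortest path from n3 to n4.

24

Candidate routes:
n3→n2→n0→n4: 6 + 6 + 12 = 24
n3→n1→n4: 14 + 15 = 29
n3→n2→n5→n1→n0→n4: 6 + 16 + 3 + 3 + 12 = 40
n3→n2→n0→n1→n4: 6 + 6 + 3 + 15 = 30
n3→n1→n0→n4: 14 + 3 + 12 = 29
n3→n2→n5→n1→n4: 6 + 16 + 3 + 15 = 40
Shortest: 24.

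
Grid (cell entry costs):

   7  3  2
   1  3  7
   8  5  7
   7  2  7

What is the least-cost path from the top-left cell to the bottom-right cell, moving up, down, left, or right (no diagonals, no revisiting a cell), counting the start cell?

One optimal route is r0c0 → r1c0 → r1c1 → r2c1 → r3c1 → r3c2.
Its cost is 7 + 1 + 3 + 5 + 2 + 7 = 25.

25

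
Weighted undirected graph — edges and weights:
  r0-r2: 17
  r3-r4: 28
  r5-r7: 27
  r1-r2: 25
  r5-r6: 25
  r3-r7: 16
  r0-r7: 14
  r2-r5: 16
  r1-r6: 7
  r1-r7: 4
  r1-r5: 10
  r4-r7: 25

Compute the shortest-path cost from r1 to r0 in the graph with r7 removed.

42

Candidate routes:
r1 - r2 - r0: 25 + 17 = 42
r1 - r6 - r5 - r2 - r0: 7 + 25 + 16 + 17 = 65
r1 - r5 - r2 - r0: 10 + 16 + 17 = 43
Shortest: 42.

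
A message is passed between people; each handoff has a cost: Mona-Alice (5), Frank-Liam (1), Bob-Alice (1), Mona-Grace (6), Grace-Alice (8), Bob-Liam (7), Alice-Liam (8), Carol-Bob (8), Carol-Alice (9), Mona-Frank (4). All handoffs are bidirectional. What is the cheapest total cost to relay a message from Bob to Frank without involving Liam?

Candidate routes:
Bob - Alice - Mona - Frank: 1 + 5 + 4 = 10
Bob - Carol - Alice - Grace - Mona - Frank: 8 + 9 + 8 + 6 + 4 = 35
Bob - Carol - Alice - Mona - Frank: 8 + 9 + 5 + 4 = 26
Bob - Alice - Grace - Mona - Frank: 1 + 8 + 6 + 4 = 19
Best route has total 10.

10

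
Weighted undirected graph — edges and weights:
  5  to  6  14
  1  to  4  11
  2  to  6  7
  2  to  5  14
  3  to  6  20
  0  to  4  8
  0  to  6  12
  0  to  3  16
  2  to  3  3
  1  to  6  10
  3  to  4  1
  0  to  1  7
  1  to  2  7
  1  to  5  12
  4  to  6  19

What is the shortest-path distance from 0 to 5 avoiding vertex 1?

Comparing a few candidate routes:
0 → 3 → 2 → 5: 16 + 3 + 14 = 33
0 → 4 → 3 → 2 → 5: 8 + 1 + 3 + 14 = 26
0 → 4 → 3 → 2 → 6 → 5: 8 + 1 + 3 + 7 + 14 = 33
0 → 3 → 2 → 6 → 5: 16 + 3 + 7 + 14 = 40
0 → 6 → 2 → 5: 12 + 7 + 14 = 33
0 → 6 → 5: 12 + 14 = 26
Shortest: 26.

26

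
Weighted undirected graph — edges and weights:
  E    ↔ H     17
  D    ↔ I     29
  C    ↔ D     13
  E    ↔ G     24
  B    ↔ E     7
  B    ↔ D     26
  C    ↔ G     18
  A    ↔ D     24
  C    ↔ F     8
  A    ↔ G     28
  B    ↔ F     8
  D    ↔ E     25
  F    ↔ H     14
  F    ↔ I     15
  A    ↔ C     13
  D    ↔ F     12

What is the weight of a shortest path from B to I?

Some routes from B to I:
B → F → D → I: 8 + 12 + 29 = 49
B → D → I: 26 + 29 = 55
B → E → H → F → I: 7 + 17 + 14 + 15 = 53
B → F → I: 8 + 15 = 23
B → D → F → I: 26 + 12 + 15 = 53
The minimum is 23.

23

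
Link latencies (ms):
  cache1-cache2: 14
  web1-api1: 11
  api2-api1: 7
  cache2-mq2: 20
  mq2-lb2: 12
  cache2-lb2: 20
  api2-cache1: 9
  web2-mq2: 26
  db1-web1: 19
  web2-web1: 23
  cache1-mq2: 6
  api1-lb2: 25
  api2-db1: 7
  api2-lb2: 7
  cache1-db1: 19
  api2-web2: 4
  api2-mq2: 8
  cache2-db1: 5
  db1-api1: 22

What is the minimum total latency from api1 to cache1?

Comparing a few candidate routes:
api1 -> api2 -> mq2 -> cache1: 7 + 8 + 6 = 21
api1 -> db1 -> api2 -> cache1: 22 + 7 + 9 = 38
api1 -> api2 -> db1 -> cache2 -> cache1: 7 + 7 + 5 + 14 = 33
api1 -> api2 -> cache1: 7 + 9 = 16
api1 -> api2 -> lb2 -> mq2 -> cache1: 7 + 7 + 12 + 6 = 32
api1 -> api2 -> db1 -> cache1: 7 + 7 + 19 = 33
Best route has total 16 ms.

16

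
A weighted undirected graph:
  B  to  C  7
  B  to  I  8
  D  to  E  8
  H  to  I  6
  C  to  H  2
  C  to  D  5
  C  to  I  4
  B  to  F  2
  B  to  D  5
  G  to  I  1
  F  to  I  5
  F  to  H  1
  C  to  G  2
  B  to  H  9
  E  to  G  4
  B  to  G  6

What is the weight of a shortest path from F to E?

9

Some routes from F to E:
F→I→G→E: 5 + 1 + 4 = 10
F→H→C→G→E: 1 + 2 + 2 + 4 = 9
F→B→G→E: 2 + 6 + 4 = 12
F→H→I→G→E: 1 + 6 + 1 + 4 = 12
F→H→C→I→G→E: 1 + 2 + 4 + 1 + 4 = 12
The minimum is 9.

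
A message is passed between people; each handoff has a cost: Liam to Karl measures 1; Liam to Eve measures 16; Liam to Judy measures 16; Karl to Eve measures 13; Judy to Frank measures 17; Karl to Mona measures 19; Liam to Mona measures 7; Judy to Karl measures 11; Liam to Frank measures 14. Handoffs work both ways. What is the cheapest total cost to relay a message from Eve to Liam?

14

Routes from Eve to Liam:
Eve - Karl - Mona - Liam: 13 + 19 + 7 = 39
Eve - Karl - Liam: 13 + 1 = 14
Eve - Liam: 16
Eve - Karl - Judy - Frank - Liam: 13 + 11 + 17 + 14 = 55
Eve - Karl - Judy - Liam: 13 + 11 + 16 = 40
The minimum is 14.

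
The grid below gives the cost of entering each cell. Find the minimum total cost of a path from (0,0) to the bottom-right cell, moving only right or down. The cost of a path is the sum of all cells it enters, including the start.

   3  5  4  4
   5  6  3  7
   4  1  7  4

Take r0c0 r1c0 r2c0 r2c1 r2c2 r2c3 for a total of 3 + 5 + 4 + 1 + 7 + 4 = 24.

24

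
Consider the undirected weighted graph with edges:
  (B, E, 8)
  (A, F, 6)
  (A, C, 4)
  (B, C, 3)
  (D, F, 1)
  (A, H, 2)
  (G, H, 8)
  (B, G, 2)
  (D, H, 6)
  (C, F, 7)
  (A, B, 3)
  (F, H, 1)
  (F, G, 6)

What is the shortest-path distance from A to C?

Some routes from A to C:
A → B → C: 3 + 3 = 6
A → H → F → C: 2 + 1 + 7 = 10
A → C: 4
Shortest: 4.

4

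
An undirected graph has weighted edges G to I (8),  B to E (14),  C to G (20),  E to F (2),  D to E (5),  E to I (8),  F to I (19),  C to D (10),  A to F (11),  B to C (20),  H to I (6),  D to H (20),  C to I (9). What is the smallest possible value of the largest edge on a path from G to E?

8

Some routes from G to E:
G-I-E: max(8, 8) = 8
G-I-F-E: max(8, 19, 2) = 19
G-C-I-F-E: max(20, 9, 19, 2) = 20
G-I-C-D-E: max(8, 9, 10, 5) = 10
Smallest bottleneck: 8.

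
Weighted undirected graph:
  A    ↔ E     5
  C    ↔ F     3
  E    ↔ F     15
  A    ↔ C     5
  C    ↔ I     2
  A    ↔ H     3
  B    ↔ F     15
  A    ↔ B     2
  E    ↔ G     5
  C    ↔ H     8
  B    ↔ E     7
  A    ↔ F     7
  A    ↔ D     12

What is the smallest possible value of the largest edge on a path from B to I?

A few of the B→I routes:
B → E → A → F → C → I: max(7, 5, 7, 3, 2) = 7
B → A → C → I: max(2, 5, 2) = 5
B → E → A → C → I: max(7, 5, 5, 2) = 7
B → A → F → C → I: max(2, 7, 3, 2) = 7
Best route has worst link 5.

5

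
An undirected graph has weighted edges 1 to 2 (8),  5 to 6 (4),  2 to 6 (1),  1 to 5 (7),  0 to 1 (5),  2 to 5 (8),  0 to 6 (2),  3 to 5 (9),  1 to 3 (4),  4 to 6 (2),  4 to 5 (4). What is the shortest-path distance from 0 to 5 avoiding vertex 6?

12

Candidate routes:
0 → 1 → 3 → 5: 5 + 4 + 9 = 18
0 → 1 → 5: 5 + 7 = 12
0 → 1 → 2 → 5: 5 + 8 + 8 = 21
Best route has total 12.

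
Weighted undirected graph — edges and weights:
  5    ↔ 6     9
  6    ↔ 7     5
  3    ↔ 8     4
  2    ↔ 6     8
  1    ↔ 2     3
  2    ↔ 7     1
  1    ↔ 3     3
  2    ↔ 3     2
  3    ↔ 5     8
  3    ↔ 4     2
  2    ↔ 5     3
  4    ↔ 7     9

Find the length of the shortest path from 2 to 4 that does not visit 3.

10

Paths from 2 to 4 avoiding 3:
2 - 6 - 7 - 4: 8 + 5 + 9 = 22
2 - 7 - 4: 1 + 9 = 10
2 - 5 - 6 - 7 - 4: 3 + 9 + 5 + 9 = 26
Best route has total 10.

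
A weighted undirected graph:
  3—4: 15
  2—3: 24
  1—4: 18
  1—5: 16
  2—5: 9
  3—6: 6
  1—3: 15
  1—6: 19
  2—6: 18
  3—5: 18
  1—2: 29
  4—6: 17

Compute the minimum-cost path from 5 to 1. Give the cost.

Checking several routes:
5 - 1: 16
5 - 2 - 1: 9 + 29 = 38
5 - 3 - 6 - 1: 18 + 6 + 19 = 43
5 - 3 - 1: 18 + 15 = 33
Shortest: 16.

16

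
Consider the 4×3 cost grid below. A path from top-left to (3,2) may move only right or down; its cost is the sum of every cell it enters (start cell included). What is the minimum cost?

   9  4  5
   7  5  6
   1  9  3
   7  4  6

Best path: (0,0) (0,1) (0,2) (1,2) (2,2) (3,2)
Cost: 9 + 4 + 5 + 6 + 3 + 6 = 33

33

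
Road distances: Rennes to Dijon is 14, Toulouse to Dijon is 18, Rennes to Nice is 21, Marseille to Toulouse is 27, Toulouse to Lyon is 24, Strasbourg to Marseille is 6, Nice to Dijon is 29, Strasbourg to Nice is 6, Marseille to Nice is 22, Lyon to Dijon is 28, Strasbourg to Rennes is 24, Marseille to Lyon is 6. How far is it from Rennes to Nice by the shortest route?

21

A few of the Rennes→Nice routes:
Rennes → Strasbourg → Nice: 24 + 6 = 30
Rennes → Dijon → Nice: 14 + 29 = 43
Rennes → Dijon → Lyon → Marseille → Nice: 14 + 28 + 6 + 22 = 70
Rennes → Nice: 21
Rennes → Dijon → Lyon → Marseille → Strasbourg → Nice: 14 + 28 + 6 + 6 + 6 = 60
Rennes → Strasbourg → Marseille → Nice: 24 + 6 + 22 = 52
Shortest: 21.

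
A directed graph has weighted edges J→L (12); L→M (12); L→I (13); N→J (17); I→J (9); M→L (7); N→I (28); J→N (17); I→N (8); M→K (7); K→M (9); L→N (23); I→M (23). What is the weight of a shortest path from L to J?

Paths from L to J:
L - I - J: 13 + 9 = 22
L - N - J: 23 + 17 = 40
L - N - I - J: 23 + 28 + 9 = 60
L - I - N - J: 13 + 8 + 17 = 38
Shortest: 22.

22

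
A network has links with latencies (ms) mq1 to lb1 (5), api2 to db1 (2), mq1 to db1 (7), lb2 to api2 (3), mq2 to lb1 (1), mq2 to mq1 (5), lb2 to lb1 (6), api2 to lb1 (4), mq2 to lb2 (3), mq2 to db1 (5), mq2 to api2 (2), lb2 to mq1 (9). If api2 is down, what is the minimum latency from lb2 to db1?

Some routes from lb2 to db1 avoiding api2:
lb2 - mq2 - mq1 - db1: 3 + 5 + 7 = 15
lb2 - mq2 - db1: 3 + 5 = 8
lb2 - mq2 - lb1 - mq1 - db1: 3 + 1 + 5 + 7 = 16
lb2 - mq1 - db1: 9 + 7 = 16
lb2 - lb1 - mq2 - db1: 6 + 1 + 5 = 12
Shortest: 8 ms.

8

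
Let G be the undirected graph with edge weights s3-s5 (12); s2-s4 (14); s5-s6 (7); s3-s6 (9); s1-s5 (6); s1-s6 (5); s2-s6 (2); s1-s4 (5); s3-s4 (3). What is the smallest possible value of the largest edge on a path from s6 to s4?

Comparing a few candidate routes:
s6 - s5 - s1 - s4: max(7, 6, 5) = 7
s6 - s3 - s4: max(9, 3) = 9
s6 - s3 - s5 - s1 - s4: max(9, 12, 6, 5) = 12
s6 - s1 - s4: max(5, 5) = 5
Best route has worst link 5.

5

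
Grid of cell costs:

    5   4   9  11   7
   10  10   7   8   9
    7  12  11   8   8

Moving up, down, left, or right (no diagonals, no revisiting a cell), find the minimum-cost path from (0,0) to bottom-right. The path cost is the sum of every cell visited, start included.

49

Path (0,0) (0,1) (0,2) (1,2) (1,3) (2,3) (2,4): 5 + 4 + 9 + 7 + 8 + 8 + 8 = 49.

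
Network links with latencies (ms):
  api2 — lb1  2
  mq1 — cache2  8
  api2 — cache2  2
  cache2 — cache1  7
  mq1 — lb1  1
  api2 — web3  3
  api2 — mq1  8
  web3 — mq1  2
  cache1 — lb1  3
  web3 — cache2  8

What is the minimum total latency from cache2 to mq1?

Comparing a few candidate routes:
cache2 -> web3 -> mq1: 8 + 2 = 10
cache2 -> api2 -> mq1: 2 + 8 = 10
cache2 -> mq1: 8
cache2 -> api2 -> web3 -> mq1: 2 + 3 + 2 = 7
cache2 -> api2 -> lb1 -> mq1: 2 + 2 + 1 = 5
The minimum is 5 ms.

5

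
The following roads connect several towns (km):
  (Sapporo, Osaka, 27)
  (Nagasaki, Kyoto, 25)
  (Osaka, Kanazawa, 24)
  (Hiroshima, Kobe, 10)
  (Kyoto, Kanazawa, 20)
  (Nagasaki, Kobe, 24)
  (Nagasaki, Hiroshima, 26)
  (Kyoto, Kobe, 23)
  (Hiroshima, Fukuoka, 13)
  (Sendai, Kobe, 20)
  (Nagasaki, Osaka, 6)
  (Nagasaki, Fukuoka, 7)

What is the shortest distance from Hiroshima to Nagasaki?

Checking several routes:
Hiroshima-Nagasaki: 26
Hiroshima-Kobe-Nagasaki: 10 + 24 = 34
Hiroshima-Fukuoka-Nagasaki: 13 + 7 = 20
Hiroshima-Kobe-Kyoto-Nagasaki: 10 + 23 + 25 = 58
Shortest: 20 km.

20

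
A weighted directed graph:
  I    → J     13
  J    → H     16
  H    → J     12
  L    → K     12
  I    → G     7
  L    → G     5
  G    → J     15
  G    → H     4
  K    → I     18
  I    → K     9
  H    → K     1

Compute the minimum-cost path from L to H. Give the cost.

Candidate routes:
L-K-I-G-J-H: 12 + 18 + 7 + 15 + 16 = 68
L-G-J-H: 5 + 15 + 16 = 36
L-G-H: 5 + 4 = 9
L-K-I-J-H: 12 + 18 + 13 + 16 = 59
L-K-I-G-H: 12 + 18 + 7 + 4 = 41
Best route has total 9.

9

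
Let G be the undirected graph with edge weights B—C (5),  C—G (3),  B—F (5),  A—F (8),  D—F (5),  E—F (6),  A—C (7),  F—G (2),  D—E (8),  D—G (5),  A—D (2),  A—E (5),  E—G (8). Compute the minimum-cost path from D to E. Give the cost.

7

Some routes from D to E:
D→F→G→E: 5 + 2 + 8 = 15
D→G→E: 5 + 8 = 13
D→E: 8
D→F→E: 5 + 6 = 11
D→G→F→E: 5 + 2 + 6 = 13
D→A→E: 2 + 5 = 7
The minimum is 7.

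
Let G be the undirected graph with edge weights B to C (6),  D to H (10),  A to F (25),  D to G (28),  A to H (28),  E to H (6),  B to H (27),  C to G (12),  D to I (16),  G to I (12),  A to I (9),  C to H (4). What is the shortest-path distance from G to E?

A few of the G→E routes:
G→C→B→H→E: 12 + 6 + 27 + 6 = 51
G→D→H→E: 28 + 10 + 6 = 44
G→I→D→H→E: 12 + 16 + 10 + 6 = 44
G→C→H→E: 12 + 4 + 6 = 22
G→I→A→H→E: 12 + 9 + 28 + 6 = 55
The minimum is 22.

22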